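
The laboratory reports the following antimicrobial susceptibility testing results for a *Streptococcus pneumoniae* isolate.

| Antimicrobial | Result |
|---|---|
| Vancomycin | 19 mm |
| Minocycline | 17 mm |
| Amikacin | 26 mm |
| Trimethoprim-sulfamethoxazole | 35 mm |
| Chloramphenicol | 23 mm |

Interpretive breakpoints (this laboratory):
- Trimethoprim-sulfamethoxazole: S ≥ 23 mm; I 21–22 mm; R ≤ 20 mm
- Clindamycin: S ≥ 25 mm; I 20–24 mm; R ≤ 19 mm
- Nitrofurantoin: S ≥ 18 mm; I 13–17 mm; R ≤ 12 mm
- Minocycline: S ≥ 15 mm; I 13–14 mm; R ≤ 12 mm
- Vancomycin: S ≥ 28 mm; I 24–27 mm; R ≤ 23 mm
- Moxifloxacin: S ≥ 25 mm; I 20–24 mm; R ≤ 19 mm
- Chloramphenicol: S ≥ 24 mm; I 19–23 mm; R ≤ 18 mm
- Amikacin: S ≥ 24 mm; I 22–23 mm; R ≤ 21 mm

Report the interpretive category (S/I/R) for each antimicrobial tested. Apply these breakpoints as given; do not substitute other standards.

R, S, S, S, I

Vancomycin: 19 mm is ≤ 23 mm — R
Minocycline 17 mm: ≥ 15 mm → Susceptible
Amikacin: 26 mm is ≥ 24 mm → Susceptible
Trimethoprim-sulfamethoxazole: 35 mm is ≥ 23 mm → Susceptible
Chloramphenicol 23 mm: in 19–23 mm → I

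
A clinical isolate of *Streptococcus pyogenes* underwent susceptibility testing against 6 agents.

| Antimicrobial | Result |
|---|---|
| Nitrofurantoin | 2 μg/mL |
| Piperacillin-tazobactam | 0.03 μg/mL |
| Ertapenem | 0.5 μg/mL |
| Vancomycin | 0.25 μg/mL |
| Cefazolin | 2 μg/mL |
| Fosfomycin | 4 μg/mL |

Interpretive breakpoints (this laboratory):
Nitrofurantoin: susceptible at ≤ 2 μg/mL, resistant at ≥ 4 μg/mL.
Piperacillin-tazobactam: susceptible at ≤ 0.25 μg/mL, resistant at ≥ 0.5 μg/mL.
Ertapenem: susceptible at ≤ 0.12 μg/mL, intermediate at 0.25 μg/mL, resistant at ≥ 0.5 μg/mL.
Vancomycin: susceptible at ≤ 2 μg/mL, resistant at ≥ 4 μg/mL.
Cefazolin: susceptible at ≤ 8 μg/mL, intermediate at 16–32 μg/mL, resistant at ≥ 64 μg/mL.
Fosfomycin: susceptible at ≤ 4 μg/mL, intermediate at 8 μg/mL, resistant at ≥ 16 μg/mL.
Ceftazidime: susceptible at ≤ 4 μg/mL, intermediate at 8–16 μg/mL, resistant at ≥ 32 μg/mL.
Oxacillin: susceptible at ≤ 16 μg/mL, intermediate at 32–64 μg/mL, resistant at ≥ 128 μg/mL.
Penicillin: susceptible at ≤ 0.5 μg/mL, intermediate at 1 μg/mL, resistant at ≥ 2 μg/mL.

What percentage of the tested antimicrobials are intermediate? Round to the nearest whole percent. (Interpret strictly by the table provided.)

Nitrofurantoin (2 μg/mL) ≤ 2 μg/mL — S
Piperacillin-tazobactam: 0.03 μg/mL is ≤ 0.25 μg/mL ⇒ susceptible
Ertapenem 0.5 μg/mL: ≥ 0.5 μg/mL — resistant
Vancomycin: 0.25 μg/mL is ≤ 2 μg/mL — S
Cefazolin 2 μg/mL: ≤ 8 μg/mL — Susceptible
Fosfomycin 4 μg/mL: ≤ 4 μg/mL ⇒ susceptible
Intermediate: 0/6

0%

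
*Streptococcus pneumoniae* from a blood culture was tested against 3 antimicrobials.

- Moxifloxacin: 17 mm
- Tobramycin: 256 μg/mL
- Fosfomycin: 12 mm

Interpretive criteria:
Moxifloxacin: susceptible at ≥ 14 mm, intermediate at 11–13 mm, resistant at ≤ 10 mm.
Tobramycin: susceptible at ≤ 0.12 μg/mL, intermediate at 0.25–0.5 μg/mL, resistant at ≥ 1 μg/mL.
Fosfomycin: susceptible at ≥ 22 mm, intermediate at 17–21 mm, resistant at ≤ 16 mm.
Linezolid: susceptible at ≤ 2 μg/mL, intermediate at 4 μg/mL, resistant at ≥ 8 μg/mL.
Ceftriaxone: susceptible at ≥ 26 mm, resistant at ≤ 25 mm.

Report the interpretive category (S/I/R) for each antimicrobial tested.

Moxifloxacin: 17 mm is ≥ 14 mm — S
Tobramycin 256 μg/mL: ≥ 1 μg/mL — resistant
Fosfomycin: 12 mm is ≤ 16 mm ⇒ R

S, R, R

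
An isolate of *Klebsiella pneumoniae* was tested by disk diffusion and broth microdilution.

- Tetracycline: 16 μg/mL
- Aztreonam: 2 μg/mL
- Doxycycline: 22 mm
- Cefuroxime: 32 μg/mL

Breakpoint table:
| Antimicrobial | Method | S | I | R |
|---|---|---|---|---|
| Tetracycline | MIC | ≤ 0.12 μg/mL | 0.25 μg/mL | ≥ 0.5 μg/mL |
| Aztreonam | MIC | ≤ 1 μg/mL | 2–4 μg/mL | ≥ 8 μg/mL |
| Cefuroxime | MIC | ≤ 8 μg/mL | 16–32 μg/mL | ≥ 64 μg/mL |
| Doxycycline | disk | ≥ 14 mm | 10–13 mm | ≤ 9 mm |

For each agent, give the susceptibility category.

Tetracycline: 16 μg/mL is ≥ 0.5 μg/mL → resistant
Aztreonam (2 μg/mL) in 2–4 μg/mL — intermediate
Doxycycline (22 mm) ≥ 14 mm → S
Cefuroxime (32 μg/mL) in 16–32 μg/mL → intermediate

R, I, S, I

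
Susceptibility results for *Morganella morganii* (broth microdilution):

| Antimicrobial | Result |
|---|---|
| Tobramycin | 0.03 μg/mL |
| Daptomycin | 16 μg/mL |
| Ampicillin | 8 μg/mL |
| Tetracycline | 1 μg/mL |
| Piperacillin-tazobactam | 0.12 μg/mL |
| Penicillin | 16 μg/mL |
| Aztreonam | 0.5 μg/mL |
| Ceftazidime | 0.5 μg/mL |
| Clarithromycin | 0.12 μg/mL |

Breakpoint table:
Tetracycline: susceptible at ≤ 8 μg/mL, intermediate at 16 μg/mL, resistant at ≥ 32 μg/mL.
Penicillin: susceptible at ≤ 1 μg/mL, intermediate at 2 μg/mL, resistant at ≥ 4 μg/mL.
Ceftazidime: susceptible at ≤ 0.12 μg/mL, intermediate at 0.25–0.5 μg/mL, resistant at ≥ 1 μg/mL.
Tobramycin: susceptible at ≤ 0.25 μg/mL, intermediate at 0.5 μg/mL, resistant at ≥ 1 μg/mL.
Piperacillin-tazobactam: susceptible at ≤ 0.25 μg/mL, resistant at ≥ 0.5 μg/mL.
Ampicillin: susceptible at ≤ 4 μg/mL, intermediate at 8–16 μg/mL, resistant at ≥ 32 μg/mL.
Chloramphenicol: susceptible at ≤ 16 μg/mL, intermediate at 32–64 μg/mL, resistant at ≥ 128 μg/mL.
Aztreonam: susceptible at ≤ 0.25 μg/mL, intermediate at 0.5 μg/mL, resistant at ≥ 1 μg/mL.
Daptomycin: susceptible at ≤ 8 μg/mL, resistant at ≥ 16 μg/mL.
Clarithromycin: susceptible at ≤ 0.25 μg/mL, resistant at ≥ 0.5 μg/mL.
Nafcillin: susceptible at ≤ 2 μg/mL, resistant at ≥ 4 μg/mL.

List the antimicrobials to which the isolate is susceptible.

Tobramycin 0.03 μg/mL: ≤ 0.25 μg/mL → S
Daptomycin (16 μg/mL) ≥ 16 μg/mL → resistant
Ampicillin 8 μg/mL: in 8–16 μg/mL — I
Tetracycline 1 μg/mL: ≤ 8 μg/mL ⇒ Susceptible
Piperacillin-tazobactam (0.12 μg/mL) ≤ 0.25 μg/mL — Susceptible
Penicillin (16 μg/mL) ≥ 4 μg/mL ⇒ resistant
Aztreonam: 0.5 μg/mL is = 0.5 μg/mL ⇒ I
Ceftazidime 0.5 μg/mL: in 0.25–0.5 μg/mL — I
Clarithromycin 0.12 μg/mL: ≤ 0.25 μg/mL → Susceptible

tobramycin, tetracycline, piperacillin-tazobactam, clarithromycin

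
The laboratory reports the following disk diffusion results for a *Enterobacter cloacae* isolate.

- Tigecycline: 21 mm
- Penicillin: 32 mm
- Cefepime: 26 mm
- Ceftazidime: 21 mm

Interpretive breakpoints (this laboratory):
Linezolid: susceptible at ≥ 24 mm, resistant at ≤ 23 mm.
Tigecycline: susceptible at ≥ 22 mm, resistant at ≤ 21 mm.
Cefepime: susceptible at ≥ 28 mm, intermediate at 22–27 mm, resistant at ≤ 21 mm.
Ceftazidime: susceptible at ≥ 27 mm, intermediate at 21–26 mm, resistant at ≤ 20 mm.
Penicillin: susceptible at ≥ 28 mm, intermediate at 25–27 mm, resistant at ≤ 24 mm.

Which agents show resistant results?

Tigecycline 21 mm: ≤ 21 mm → Resistant
Penicillin (32 mm) ≥ 28 mm ⇒ Susceptible
Cefepime (26 mm) in 22–27 mm → Intermediate
Ceftazidime 21 mm: in 21–26 mm → I

tigecycline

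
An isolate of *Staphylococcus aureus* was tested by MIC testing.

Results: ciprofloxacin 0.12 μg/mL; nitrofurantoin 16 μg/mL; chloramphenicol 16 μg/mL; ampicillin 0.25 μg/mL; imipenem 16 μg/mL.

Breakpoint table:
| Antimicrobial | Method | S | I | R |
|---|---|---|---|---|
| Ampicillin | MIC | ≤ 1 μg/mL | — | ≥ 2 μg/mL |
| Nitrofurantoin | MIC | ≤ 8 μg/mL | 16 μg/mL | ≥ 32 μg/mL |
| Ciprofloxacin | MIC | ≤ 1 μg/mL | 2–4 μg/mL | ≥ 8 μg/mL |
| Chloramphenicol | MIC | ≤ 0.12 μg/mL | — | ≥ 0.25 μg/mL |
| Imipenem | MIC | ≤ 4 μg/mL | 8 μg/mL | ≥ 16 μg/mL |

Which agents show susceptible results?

ciprofloxacin, ampicillin

Ciprofloxacin (0.12 μg/mL) ≤ 1 μg/mL → Susceptible
Nitrofurantoin: 16 μg/mL is = 16 μg/mL ⇒ intermediate
Chloramphenicol (16 μg/mL) ≥ 0.25 μg/mL → resistant
Ampicillin 0.25 μg/mL: ≤ 1 μg/mL ⇒ S
Imipenem: 16 μg/mL is ≥ 16 μg/mL ⇒ Resistant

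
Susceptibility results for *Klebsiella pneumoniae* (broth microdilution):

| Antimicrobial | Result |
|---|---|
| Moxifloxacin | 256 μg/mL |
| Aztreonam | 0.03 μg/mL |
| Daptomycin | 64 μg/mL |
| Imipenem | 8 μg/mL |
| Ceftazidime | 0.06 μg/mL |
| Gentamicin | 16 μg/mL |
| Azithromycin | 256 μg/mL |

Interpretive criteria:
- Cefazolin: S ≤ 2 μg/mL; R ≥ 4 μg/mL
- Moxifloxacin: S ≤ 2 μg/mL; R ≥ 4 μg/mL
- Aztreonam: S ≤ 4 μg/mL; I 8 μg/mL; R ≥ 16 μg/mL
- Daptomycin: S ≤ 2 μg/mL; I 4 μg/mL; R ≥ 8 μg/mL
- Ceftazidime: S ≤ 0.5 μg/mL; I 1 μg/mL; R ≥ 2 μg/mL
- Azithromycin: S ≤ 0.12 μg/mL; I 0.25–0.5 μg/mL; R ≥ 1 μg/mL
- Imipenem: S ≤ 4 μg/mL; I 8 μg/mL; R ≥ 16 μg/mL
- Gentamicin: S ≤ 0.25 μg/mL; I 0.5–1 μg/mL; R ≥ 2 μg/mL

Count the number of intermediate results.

Moxifloxacin (256 μg/mL) ≥ 4 μg/mL → Resistant
Aztreonam 0.03 μg/mL: ≤ 4 μg/mL — Susceptible
Daptomycin 64 μg/mL: ≥ 8 μg/mL → Resistant
Imipenem 8 μg/mL: = 8 μg/mL → I
Ceftazidime: 0.06 μg/mL is ≤ 0.5 μg/mL — S
Gentamicin 16 μg/mL: ≥ 2 μg/mL → Resistant
Azithromycin 256 μg/mL: ≥ 1 μg/mL — Resistant
Intermediate: 1

1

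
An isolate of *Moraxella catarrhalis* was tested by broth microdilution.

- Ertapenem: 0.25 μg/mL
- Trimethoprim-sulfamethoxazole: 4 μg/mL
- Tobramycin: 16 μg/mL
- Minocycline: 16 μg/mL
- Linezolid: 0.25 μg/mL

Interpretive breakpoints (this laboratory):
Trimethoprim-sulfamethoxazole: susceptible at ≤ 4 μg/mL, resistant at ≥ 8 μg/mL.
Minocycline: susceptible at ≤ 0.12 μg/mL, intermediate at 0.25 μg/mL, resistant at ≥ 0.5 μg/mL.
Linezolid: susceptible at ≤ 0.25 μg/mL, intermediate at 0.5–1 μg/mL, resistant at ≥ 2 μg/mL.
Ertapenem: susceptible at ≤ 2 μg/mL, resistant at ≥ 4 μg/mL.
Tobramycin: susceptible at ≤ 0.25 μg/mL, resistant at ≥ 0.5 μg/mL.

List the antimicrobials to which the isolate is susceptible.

Ertapenem 0.25 μg/mL: ≤ 2 μg/mL — susceptible
Trimethoprim-sulfamethoxazole: 4 μg/mL is ≤ 4 μg/mL ⇒ S
Tobramycin 16 μg/mL: ≥ 0.5 μg/mL — Resistant
Minocycline: 16 μg/mL is ≥ 0.5 μg/mL → Resistant
Linezolid (0.25 μg/mL) ≤ 0.25 μg/mL → susceptible

ertapenem, trimethoprim-sulfamethoxazole, linezolid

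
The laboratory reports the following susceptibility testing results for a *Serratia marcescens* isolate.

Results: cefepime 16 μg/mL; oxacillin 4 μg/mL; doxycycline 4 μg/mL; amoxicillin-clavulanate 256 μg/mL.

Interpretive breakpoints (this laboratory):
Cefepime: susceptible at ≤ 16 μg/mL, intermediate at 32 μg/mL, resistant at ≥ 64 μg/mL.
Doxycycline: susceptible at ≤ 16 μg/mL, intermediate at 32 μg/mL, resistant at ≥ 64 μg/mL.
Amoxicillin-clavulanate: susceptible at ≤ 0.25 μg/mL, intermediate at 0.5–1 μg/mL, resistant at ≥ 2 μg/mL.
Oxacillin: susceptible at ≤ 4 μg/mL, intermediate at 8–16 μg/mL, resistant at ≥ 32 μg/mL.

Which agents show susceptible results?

Cefepime (16 μg/mL) ≤ 16 μg/mL → Susceptible
Oxacillin (4 μg/mL) ≤ 4 μg/mL ⇒ Susceptible
Doxycycline: 4 μg/mL is ≤ 16 μg/mL → Susceptible
Amoxicillin-clavulanate (256 μg/mL) ≥ 2 μg/mL — Resistant

cefepime, oxacillin, doxycycline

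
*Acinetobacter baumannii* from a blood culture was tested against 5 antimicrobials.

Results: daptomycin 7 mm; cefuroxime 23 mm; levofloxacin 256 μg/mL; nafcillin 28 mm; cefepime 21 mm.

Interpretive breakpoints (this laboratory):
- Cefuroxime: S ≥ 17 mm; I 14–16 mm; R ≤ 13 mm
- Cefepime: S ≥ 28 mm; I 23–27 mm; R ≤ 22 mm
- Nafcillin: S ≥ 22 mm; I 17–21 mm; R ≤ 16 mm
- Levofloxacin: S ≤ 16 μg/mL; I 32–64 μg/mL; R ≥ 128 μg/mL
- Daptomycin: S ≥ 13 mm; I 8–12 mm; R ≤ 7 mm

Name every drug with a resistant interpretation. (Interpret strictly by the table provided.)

Daptomycin: 7 mm is ≤ 7 mm ⇒ Resistant
Cefuroxime (23 mm) ≥ 17 mm ⇒ Susceptible
Levofloxacin: 256 μg/mL is ≥ 128 μg/mL ⇒ Resistant
Nafcillin 28 mm: ≥ 22 mm — Susceptible
Cefepime (21 mm) ≤ 22 mm ⇒ Resistant

daptomycin, levofloxacin, cefepime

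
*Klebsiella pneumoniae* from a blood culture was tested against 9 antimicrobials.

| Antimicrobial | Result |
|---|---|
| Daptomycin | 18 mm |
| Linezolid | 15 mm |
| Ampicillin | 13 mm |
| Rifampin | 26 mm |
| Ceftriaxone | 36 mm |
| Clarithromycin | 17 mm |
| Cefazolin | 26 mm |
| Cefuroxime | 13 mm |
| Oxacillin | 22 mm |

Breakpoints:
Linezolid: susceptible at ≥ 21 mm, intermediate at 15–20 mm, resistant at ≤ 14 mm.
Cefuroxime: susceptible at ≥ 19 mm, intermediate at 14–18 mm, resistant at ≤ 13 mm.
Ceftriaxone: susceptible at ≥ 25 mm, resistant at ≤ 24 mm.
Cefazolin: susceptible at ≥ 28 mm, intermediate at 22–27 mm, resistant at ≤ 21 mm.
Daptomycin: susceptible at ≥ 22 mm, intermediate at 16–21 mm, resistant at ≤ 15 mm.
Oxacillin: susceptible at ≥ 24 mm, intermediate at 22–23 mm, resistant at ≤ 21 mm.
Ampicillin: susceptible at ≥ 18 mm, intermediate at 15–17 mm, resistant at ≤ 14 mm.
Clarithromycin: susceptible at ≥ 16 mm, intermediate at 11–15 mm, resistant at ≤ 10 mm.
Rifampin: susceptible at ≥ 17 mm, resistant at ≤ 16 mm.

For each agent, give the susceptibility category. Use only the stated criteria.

Daptomycin 18 mm: in 16–21 mm → Intermediate
Linezolid: 15 mm is in 15–20 mm ⇒ Intermediate
Ampicillin: 13 mm is ≤ 14 mm → Resistant
Rifampin (26 mm) ≥ 17 mm → susceptible
Ceftriaxone 36 mm: ≥ 25 mm ⇒ susceptible
Clarithromycin (17 mm) ≥ 16 mm → Susceptible
Cefazolin (26 mm) in 22–27 mm — I
Cefuroxime (13 mm) ≤ 13 mm ⇒ resistant
Oxacillin 22 mm: in 22–23 mm — Intermediate

I, I, R, S, S, S, I, R, I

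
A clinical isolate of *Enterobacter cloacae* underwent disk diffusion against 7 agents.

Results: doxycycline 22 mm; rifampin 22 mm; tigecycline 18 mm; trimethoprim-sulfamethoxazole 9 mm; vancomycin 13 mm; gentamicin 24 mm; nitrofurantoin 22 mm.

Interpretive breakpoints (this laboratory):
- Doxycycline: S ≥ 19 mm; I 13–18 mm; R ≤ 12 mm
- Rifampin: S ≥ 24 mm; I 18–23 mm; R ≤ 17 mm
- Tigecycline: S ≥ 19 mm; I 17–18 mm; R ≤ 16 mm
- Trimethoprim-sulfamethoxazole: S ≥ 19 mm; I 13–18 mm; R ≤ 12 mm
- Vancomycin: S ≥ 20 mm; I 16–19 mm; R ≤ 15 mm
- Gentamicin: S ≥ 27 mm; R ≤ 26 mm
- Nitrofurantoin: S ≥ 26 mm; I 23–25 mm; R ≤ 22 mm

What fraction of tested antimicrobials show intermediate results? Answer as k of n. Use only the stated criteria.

2 of 7

Doxycycline (22 mm) ≥ 19 mm → susceptible
Rifampin 22 mm: in 18–23 mm — Intermediate
Tigecycline (18 mm) in 17–18 mm ⇒ I
Trimethoprim-sulfamethoxazole (9 mm) ≤ 12 mm — resistant
Vancomycin: 13 mm is ≤ 15 mm → R
Gentamicin: 24 mm is ≤ 26 mm — Resistant
Nitrofurantoin 22 mm: ≤ 22 mm ⇒ R
Intermediate: 2/7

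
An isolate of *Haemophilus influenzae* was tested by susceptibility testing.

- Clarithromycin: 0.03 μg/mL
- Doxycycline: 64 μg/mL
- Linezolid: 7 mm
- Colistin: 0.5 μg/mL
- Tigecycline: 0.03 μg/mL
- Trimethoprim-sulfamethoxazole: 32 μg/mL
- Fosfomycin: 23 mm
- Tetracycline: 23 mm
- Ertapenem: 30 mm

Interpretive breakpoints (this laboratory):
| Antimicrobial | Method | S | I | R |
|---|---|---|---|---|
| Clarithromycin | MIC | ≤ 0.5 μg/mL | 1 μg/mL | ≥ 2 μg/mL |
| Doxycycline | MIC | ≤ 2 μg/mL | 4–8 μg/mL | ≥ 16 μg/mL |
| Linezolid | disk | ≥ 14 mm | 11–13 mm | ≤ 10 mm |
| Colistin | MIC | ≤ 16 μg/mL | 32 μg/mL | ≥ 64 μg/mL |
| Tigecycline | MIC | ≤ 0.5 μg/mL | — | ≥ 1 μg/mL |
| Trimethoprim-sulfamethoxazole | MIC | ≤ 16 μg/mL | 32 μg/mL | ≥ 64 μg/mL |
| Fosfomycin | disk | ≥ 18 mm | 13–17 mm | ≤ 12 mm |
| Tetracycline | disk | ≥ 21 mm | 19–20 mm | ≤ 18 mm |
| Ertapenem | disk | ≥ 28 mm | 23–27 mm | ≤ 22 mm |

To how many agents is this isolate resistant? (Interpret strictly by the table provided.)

2

Clarithromycin: 0.03 μg/mL is ≤ 0.5 μg/mL → S
Doxycycline 64 μg/mL: ≥ 16 μg/mL ⇒ resistant
Linezolid (7 mm) ≤ 10 mm — R
Colistin: 0.5 μg/mL is ≤ 16 μg/mL — S
Tigecycline: 0.03 μg/mL is ≤ 0.5 μg/mL → susceptible
Trimethoprim-sulfamethoxazole 32 μg/mL: = 32 μg/mL — Intermediate
Fosfomycin: 23 mm is ≥ 18 mm — susceptible
Tetracycline: 23 mm is ≥ 21 mm → S
Ertapenem: 30 mm is ≥ 28 mm — susceptible
Resistant: 2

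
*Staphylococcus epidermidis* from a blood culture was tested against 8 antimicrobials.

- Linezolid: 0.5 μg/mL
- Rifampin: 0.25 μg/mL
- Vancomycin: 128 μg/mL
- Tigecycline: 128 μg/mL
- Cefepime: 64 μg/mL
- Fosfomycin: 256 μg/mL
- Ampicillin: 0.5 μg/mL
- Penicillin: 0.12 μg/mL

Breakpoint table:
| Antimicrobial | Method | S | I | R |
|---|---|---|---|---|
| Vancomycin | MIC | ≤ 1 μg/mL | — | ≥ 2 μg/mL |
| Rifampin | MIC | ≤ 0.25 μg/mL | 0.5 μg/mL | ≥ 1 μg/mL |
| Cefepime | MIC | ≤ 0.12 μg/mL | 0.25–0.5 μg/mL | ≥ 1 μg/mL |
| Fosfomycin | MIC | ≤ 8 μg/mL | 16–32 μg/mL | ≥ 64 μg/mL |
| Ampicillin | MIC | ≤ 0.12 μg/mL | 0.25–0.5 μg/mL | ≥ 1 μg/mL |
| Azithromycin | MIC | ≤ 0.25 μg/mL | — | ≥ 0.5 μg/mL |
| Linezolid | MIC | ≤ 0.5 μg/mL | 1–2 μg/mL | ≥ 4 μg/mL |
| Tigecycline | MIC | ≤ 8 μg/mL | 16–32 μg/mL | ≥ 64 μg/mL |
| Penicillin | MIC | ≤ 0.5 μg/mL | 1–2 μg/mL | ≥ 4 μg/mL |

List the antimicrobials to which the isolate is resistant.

vancomycin, tigecycline, cefepime, fosfomycin

Linezolid: 0.5 μg/mL is ≤ 0.5 μg/mL → Susceptible
Rifampin 0.25 μg/mL: ≤ 0.25 μg/mL — S
Vancomycin: 128 μg/mL is ≥ 2 μg/mL ⇒ resistant
Tigecycline: 128 μg/mL is ≥ 64 μg/mL ⇒ R
Cefepime 64 μg/mL: ≥ 1 μg/mL — R
Fosfomycin: 256 μg/mL is ≥ 64 μg/mL → Resistant
Ampicillin (0.5 μg/mL) in 0.25–0.5 μg/mL ⇒ I
Penicillin (0.12 μg/mL) ≤ 0.5 μg/mL — Susceptible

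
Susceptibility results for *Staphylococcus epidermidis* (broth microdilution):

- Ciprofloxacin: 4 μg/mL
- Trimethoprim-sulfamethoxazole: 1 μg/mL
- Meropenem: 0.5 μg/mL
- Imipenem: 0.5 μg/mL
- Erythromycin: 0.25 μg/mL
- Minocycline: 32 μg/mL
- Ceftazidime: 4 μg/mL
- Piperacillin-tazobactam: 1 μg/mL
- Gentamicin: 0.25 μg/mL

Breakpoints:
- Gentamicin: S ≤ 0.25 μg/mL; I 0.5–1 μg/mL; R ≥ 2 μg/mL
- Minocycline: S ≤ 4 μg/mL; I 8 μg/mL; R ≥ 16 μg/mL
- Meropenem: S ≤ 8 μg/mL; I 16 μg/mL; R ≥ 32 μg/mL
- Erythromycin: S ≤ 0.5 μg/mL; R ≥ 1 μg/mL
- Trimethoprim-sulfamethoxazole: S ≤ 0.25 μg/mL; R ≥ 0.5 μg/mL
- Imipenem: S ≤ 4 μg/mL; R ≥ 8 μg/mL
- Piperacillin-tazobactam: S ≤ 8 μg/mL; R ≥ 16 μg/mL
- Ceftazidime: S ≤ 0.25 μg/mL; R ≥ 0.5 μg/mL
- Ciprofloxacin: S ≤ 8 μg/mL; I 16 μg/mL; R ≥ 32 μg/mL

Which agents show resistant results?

trimethoprim-sulfamethoxazole, minocycline, ceftazidime

Ciprofloxacin (4 μg/mL) ≤ 8 μg/mL → susceptible
Trimethoprim-sulfamethoxazole: 1 μg/mL is ≥ 0.5 μg/mL ⇒ Resistant
Meropenem: 0.5 μg/mL is ≤ 8 μg/mL ⇒ Susceptible
Imipenem: 0.5 μg/mL is ≤ 4 μg/mL → Susceptible
Erythromycin 0.25 μg/mL: ≤ 0.5 μg/mL → susceptible
Minocycline (32 μg/mL) ≥ 16 μg/mL — resistant
Ceftazidime 4 μg/mL: ≥ 0.5 μg/mL — resistant
Piperacillin-tazobactam 1 μg/mL: ≤ 8 μg/mL — Susceptible
Gentamicin 0.25 μg/mL: ≤ 0.25 μg/mL — Susceptible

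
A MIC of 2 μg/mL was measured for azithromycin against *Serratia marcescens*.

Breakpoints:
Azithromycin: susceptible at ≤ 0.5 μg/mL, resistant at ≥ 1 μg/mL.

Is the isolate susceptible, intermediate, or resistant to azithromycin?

Resistant

Azithromycin 2 μg/mL: ≥ 1 μg/mL ⇒ R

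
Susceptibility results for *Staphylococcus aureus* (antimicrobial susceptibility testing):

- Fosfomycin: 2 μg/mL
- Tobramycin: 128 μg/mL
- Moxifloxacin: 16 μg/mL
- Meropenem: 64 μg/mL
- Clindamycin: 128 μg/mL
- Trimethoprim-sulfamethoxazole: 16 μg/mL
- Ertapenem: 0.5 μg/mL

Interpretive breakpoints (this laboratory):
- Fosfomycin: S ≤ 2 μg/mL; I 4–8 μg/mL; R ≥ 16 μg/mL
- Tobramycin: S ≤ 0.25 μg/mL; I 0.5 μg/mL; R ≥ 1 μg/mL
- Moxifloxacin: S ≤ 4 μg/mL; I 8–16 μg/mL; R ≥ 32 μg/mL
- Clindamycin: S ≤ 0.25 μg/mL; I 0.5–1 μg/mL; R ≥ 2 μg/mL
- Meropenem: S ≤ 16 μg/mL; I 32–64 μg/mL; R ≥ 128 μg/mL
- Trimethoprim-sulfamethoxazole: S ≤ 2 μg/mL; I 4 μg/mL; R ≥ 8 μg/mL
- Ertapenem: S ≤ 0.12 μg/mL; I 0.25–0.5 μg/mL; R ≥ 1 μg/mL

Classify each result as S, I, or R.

S, R, I, I, R, R, I

Fosfomycin (2 μg/mL) ≤ 2 μg/mL → S
Tobramycin: 128 μg/mL is ≥ 1 μg/mL → R
Moxifloxacin: 16 μg/mL is in 8–16 μg/mL → intermediate
Meropenem 64 μg/mL: in 32–64 μg/mL — I
Clindamycin: 128 μg/mL is ≥ 2 μg/mL — resistant
Trimethoprim-sulfamethoxazole 16 μg/mL: ≥ 8 μg/mL — R
Ertapenem (0.5 μg/mL) in 0.25–0.5 μg/mL ⇒ Intermediate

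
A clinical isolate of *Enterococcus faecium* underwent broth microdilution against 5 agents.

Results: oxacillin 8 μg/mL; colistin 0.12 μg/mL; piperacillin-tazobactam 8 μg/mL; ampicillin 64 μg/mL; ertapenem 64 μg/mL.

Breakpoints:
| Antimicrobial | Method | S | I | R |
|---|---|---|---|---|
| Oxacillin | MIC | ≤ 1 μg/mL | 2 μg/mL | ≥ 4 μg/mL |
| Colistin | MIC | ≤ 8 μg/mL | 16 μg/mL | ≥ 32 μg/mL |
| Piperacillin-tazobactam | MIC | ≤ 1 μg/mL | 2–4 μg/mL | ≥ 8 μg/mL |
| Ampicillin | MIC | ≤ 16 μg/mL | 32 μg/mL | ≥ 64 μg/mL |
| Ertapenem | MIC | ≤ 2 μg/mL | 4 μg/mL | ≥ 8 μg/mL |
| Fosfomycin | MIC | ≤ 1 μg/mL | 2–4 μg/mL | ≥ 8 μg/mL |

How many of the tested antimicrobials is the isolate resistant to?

4

Oxacillin (8 μg/mL) ≥ 4 μg/mL → resistant
Colistin 0.12 μg/mL: ≤ 8 μg/mL ⇒ susceptible
Piperacillin-tazobactam (8 μg/mL) ≥ 8 μg/mL → Resistant
Ampicillin 64 μg/mL: ≥ 64 μg/mL — resistant
Ertapenem 64 μg/mL: ≥ 8 μg/mL — R
Resistant: 4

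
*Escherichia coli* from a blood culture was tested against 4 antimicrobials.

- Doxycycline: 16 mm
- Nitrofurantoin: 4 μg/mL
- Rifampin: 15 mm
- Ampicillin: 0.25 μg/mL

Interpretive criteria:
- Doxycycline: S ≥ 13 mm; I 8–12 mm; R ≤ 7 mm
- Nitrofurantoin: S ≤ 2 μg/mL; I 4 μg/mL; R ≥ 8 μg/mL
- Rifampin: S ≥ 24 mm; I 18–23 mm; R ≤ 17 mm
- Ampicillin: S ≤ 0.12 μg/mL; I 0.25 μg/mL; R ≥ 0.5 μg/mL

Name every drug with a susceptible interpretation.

doxycycline

Doxycycline: 16 mm is ≥ 13 mm — Susceptible
Nitrofurantoin: 4 μg/mL is = 4 μg/mL — Intermediate
Rifampin 15 mm: ≤ 17 mm — Resistant
Ampicillin: 0.25 μg/mL is = 0.25 μg/mL — I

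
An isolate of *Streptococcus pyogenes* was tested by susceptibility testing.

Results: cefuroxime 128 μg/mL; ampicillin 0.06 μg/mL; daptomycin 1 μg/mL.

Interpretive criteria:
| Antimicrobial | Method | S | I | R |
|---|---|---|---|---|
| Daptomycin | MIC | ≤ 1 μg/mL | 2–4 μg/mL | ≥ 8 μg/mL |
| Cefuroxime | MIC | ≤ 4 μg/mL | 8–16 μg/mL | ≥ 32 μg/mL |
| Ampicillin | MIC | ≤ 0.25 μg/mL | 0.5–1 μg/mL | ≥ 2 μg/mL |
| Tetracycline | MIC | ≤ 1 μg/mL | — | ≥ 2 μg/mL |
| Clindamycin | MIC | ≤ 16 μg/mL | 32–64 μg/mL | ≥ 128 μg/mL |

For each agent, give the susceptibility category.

Cefuroxime (128 μg/mL) ≥ 32 μg/mL ⇒ R
Ampicillin 0.06 μg/mL: ≤ 0.25 μg/mL → Susceptible
Daptomycin (1 μg/mL) ≤ 1 μg/mL → susceptible

R, S, S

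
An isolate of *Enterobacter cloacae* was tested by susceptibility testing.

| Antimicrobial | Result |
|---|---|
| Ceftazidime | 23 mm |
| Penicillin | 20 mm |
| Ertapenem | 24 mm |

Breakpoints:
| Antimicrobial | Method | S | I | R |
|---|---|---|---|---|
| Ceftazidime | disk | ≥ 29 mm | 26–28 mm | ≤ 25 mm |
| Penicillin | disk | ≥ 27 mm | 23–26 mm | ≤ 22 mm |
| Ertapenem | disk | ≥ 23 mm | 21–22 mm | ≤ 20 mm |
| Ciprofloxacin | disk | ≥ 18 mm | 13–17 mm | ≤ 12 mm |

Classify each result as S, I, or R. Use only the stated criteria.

Ceftazidime 23 mm: ≤ 25 mm — Resistant
Penicillin 20 mm: ≤ 22 mm — Resistant
Ertapenem 24 mm: ≥ 23 mm ⇒ S

R, R, S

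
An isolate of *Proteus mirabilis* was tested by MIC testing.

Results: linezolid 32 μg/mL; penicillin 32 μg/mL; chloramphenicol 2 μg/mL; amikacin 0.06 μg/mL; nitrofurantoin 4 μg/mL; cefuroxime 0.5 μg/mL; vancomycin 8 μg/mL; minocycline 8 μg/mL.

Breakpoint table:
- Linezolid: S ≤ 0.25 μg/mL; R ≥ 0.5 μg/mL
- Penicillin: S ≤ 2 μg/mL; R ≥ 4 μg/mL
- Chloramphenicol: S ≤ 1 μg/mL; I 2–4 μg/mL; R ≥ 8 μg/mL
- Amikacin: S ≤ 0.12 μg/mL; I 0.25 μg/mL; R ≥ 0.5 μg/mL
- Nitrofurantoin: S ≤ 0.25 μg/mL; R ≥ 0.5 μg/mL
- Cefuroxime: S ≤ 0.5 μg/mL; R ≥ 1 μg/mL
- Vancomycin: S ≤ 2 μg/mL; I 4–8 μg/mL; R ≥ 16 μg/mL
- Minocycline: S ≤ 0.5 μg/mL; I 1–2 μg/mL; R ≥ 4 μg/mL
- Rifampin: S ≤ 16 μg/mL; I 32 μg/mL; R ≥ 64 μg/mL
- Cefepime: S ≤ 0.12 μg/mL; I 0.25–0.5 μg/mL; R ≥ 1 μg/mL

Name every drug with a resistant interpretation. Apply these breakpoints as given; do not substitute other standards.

Linezolid (32 μg/mL) ≥ 0.5 μg/mL → resistant
Penicillin 32 μg/mL: ≥ 4 μg/mL → resistant
Chloramphenicol: 2 μg/mL is in 2–4 μg/mL ⇒ intermediate
Amikacin (0.06 μg/mL) ≤ 0.12 μg/mL ⇒ S
Nitrofurantoin: 4 μg/mL is ≥ 0.5 μg/mL → R
Cefuroxime: 0.5 μg/mL is ≤ 0.5 μg/mL — S
Vancomycin: 8 μg/mL is in 4–8 μg/mL ⇒ Intermediate
Minocycline: 8 μg/mL is ≥ 4 μg/mL ⇒ R

linezolid, penicillin, nitrofurantoin, minocycline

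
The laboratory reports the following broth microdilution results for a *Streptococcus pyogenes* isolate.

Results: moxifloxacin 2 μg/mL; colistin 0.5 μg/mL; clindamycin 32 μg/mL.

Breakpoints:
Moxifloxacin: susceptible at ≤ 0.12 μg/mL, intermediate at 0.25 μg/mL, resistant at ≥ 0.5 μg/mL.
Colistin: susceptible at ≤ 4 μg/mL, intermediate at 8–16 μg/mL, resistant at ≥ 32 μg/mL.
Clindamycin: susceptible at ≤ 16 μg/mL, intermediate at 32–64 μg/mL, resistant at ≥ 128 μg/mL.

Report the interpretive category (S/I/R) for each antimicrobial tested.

Moxifloxacin 2 μg/mL: ≥ 0.5 μg/mL → resistant
Colistin: 0.5 μg/mL is ≤ 4 μg/mL — Susceptible
Clindamycin 32 μg/mL: in 32–64 μg/mL ⇒ Intermediate

R, S, I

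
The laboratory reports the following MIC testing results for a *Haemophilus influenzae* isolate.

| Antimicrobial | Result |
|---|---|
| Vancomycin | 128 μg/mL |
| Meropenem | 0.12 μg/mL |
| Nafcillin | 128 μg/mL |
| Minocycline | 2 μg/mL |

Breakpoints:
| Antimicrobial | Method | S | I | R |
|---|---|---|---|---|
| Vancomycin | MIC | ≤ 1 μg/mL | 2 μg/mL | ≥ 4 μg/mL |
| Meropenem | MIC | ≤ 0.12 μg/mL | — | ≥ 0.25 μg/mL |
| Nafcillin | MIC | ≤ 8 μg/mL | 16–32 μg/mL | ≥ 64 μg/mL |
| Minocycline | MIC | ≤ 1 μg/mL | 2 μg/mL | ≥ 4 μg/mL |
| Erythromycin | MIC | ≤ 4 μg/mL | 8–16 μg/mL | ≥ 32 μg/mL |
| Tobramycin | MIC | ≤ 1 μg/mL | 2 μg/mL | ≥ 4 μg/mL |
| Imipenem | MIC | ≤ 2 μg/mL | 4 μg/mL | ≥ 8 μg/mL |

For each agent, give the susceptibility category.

Vancomycin (128 μg/mL) ≥ 4 μg/mL → Resistant
Meropenem (0.12 μg/mL) ≤ 0.12 μg/mL ⇒ Susceptible
Nafcillin (128 μg/mL) ≥ 64 μg/mL → Resistant
Minocycline: 2 μg/mL is = 2 μg/mL — Intermediate

R, S, R, I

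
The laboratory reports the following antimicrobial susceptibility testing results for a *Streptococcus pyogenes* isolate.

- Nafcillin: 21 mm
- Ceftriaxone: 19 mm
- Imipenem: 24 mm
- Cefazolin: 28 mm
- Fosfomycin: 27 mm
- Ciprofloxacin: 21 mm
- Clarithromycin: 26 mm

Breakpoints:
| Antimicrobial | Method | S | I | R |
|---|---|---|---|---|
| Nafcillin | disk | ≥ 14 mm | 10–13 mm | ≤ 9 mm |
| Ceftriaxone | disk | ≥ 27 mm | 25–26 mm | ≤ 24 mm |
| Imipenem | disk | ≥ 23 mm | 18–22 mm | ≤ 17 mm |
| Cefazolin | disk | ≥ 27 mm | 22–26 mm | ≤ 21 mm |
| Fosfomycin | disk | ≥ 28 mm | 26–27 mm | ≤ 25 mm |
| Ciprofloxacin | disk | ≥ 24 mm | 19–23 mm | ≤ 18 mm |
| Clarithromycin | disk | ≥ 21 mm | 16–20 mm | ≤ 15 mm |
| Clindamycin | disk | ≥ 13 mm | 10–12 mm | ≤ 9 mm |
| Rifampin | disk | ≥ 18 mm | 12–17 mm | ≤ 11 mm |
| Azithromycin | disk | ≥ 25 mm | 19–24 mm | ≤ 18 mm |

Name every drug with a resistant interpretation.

Nafcillin: 21 mm is ≥ 14 mm → S
Ceftriaxone (19 mm) ≤ 24 mm → Resistant
Imipenem: 24 mm is ≥ 23 mm ⇒ susceptible
Cefazolin: 28 mm is ≥ 27 mm — susceptible
Fosfomycin (27 mm) in 26–27 mm → Intermediate
Ciprofloxacin 21 mm: in 19–23 mm → intermediate
Clarithromycin: 26 mm is ≥ 21 mm — susceptible

ceftriaxone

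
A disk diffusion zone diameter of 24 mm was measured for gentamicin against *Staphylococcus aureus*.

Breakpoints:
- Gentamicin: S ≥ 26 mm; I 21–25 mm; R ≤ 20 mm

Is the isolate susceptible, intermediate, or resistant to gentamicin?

Intermediate

Gentamicin: 24 mm is in 21–25 mm ⇒ I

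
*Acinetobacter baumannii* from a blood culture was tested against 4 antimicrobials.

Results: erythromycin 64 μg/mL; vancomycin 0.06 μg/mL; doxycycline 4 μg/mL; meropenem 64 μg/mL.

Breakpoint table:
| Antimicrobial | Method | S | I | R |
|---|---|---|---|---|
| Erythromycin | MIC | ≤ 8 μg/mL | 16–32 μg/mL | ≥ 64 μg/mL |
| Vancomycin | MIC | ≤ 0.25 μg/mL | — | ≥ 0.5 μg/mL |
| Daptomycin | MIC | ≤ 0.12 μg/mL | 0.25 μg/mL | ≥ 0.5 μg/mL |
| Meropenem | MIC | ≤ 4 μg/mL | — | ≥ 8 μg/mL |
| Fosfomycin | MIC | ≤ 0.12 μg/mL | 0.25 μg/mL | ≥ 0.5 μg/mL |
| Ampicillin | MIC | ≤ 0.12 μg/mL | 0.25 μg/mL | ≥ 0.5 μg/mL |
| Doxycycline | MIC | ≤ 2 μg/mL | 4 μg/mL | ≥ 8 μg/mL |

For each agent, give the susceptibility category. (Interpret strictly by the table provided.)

Erythromycin (64 μg/mL) ≥ 64 μg/mL — resistant
Vancomycin (0.06 μg/mL) ≤ 0.25 μg/mL — susceptible
Doxycycline 4 μg/mL: = 4 μg/mL → Intermediate
Meropenem (64 μg/mL) ≥ 8 μg/mL ⇒ R

R, S, I, R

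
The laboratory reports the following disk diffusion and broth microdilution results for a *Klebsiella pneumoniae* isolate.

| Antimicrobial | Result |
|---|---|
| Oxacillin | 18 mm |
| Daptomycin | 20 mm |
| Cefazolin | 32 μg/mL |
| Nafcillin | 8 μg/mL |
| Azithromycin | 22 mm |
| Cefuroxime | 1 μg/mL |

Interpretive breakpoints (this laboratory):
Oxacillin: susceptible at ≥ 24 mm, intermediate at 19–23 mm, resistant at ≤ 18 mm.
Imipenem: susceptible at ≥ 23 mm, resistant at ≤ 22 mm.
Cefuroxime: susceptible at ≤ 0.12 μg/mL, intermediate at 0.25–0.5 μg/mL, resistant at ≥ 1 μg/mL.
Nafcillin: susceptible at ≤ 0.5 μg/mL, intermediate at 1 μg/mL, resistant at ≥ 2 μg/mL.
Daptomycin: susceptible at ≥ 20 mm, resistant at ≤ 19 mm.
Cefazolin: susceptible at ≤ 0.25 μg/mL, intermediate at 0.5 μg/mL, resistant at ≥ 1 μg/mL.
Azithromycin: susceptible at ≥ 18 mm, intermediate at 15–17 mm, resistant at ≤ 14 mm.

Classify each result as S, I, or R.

Oxacillin: 18 mm is ≤ 18 mm — Resistant
Daptomycin: 20 mm is ≥ 20 mm ⇒ susceptible
Cefazolin (32 μg/mL) ≥ 1 μg/mL ⇒ Resistant
Nafcillin 8 μg/mL: ≥ 2 μg/mL — R
Azithromycin 22 mm: ≥ 18 mm — susceptible
Cefuroxime: 1 μg/mL is ≥ 1 μg/mL ⇒ Resistant

R, S, R, R, S, R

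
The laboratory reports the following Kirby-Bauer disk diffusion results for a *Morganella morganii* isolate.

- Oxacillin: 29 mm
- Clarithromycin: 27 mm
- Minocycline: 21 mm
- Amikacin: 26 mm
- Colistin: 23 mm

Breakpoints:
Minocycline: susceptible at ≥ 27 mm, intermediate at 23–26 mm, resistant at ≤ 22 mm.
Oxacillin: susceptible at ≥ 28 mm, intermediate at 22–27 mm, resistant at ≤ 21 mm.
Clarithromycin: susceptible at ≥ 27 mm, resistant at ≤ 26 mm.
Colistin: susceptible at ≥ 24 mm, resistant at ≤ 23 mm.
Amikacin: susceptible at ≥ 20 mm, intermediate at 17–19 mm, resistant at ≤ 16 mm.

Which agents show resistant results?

minocycline, colistin

Oxacillin: 29 mm is ≥ 28 mm → S
Clarithromycin: 27 mm is ≥ 27 mm ⇒ Susceptible
Minocycline (21 mm) ≤ 22 mm — resistant
Amikacin 26 mm: ≥ 20 mm → S
Colistin 23 mm: ≤ 23 mm ⇒ R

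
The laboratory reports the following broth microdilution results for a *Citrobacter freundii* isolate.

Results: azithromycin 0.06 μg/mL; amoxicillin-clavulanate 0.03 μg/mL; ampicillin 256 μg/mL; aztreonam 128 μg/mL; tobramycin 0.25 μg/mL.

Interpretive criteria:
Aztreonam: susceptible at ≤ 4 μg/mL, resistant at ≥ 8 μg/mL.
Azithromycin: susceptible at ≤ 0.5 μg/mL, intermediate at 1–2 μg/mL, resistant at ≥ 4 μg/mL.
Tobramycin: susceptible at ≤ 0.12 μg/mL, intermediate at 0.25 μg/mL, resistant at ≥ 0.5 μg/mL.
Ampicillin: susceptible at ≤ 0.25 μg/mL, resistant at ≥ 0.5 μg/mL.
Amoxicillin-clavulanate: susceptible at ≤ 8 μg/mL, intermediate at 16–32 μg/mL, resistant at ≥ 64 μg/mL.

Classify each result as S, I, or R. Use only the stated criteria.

S, S, R, R, I

Azithromycin 0.06 μg/mL: ≤ 0.5 μg/mL — susceptible
Amoxicillin-clavulanate: 0.03 μg/mL is ≤ 8 μg/mL ⇒ susceptible
Ampicillin 256 μg/mL: ≥ 0.5 μg/mL — resistant
Aztreonam 128 μg/mL: ≥ 8 μg/mL — resistant
Tobramycin (0.25 μg/mL) = 0.25 μg/mL — I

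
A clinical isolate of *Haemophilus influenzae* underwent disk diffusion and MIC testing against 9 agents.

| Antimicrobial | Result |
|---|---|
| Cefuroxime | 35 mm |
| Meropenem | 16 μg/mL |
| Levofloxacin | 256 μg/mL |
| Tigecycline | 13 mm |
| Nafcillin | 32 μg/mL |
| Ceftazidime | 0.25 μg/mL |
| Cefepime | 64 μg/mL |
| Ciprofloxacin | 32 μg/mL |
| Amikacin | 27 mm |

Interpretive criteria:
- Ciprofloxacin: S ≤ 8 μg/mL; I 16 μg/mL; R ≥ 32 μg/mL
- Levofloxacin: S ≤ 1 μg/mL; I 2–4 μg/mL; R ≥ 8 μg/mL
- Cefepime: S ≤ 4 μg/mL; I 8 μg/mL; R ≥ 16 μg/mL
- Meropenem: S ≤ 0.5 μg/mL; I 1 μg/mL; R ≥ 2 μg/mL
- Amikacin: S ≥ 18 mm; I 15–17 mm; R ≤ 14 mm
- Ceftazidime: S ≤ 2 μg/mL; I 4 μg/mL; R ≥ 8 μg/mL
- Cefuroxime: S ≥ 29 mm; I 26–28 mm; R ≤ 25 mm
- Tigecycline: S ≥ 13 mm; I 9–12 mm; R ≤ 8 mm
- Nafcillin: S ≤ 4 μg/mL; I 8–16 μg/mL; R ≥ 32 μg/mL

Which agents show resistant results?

Cefuroxime: 35 mm is ≥ 29 mm — susceptible
Meropenem: 16 μg/mL is ≥ 2 μg/mL → R
Levofloxacin 256 μg/mL: ≥ 8 μg/mL — resistant
Tigecycline (13 mm) ≥ 13 mm ⇒ Susceptible
Nafcillin: 32 μg/mL is ≥ 32 μg/mL ⇒ R
Ceftazidime: 0.25 μg/mL is ≤ 2 μg/mL ⇒ Susceptible
Cefepime 64 μg/mL: ≥ 16 μg/mL — resistant
Ciprofloxacin: 32 μg/mL is ≥ 32 μg/mL ⇒ R
Amikacin 27 mm: ≥ 18 mm ⇒ Susceptible

meropenem, levofloxacin, nafcillin, cefepime, ciprofloxacin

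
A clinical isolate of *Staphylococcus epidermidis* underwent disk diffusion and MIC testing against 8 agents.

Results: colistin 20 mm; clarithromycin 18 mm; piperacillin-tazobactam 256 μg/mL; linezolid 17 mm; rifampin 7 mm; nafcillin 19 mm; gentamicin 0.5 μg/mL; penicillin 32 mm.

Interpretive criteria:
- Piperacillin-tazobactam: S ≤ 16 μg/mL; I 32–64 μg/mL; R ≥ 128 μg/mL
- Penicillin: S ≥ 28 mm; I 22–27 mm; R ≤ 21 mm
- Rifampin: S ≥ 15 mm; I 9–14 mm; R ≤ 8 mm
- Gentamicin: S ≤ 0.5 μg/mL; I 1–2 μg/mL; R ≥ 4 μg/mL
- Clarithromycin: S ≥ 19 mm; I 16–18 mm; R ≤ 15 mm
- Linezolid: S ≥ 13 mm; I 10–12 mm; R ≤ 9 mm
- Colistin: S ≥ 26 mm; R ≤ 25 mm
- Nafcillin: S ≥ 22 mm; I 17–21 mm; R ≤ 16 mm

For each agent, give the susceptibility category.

R, I, R, S, R, I, S, S

Colistin 20 mm: ≤ 25 mm → R
Clarithromycin 18 mm: in 16–18 mm — I
Piperacillin-tazobactam: 256 μg/mL is ≥ 128 μg/mL — R
Linezolid 17 mm: ≥ 13 mm — Susceptible
Rifampin: 7 mm is ≤ 8 mm ⇒ R
Nafcillin: 19 mm is in 17–21 mm — intermediate
Gentamicin 0.5 μg/mL: ≤ 0.5 μg/mL — S
Penicillin: 32 mm is ≥ 28 mm → susceptible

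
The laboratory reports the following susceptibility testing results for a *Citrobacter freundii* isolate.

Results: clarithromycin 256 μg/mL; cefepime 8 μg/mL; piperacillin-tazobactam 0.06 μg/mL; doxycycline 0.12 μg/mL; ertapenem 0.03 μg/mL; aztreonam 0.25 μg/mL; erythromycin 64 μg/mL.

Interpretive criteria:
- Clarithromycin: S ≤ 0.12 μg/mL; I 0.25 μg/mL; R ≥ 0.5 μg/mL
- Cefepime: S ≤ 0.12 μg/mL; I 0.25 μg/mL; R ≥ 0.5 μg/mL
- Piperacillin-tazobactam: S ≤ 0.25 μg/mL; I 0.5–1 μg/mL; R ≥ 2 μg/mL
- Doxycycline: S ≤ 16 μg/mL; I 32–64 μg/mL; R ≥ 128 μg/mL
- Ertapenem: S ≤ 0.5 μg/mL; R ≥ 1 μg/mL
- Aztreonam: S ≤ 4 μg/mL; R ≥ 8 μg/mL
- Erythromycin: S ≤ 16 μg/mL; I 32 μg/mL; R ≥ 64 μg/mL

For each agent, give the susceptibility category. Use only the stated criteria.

Clarithromycin 256 μg/mL: ≥ 0.5 μg/mL — R
Cefepime 8 μg/mL: ≥ 0.5 μg/mL — Resistant
Piperacillin-tazobactam: 0.06 μg/mL is ≤ 0.25 μg/mL — susceptible
Doxycycline: 0.12 μg/mL is ≤ 16 μg/mL — susceptible
Ertapenem (0.03 μg/mL) ≤ 0.5 μg/mL → susceptible
Aztreonam 0.25 μg/mL: ≤ 4 μg/mL ⇒ S
Erythromycin (64 μg/mL) ≥ 64 μg/mL → R

R, R, S, S, S, S, R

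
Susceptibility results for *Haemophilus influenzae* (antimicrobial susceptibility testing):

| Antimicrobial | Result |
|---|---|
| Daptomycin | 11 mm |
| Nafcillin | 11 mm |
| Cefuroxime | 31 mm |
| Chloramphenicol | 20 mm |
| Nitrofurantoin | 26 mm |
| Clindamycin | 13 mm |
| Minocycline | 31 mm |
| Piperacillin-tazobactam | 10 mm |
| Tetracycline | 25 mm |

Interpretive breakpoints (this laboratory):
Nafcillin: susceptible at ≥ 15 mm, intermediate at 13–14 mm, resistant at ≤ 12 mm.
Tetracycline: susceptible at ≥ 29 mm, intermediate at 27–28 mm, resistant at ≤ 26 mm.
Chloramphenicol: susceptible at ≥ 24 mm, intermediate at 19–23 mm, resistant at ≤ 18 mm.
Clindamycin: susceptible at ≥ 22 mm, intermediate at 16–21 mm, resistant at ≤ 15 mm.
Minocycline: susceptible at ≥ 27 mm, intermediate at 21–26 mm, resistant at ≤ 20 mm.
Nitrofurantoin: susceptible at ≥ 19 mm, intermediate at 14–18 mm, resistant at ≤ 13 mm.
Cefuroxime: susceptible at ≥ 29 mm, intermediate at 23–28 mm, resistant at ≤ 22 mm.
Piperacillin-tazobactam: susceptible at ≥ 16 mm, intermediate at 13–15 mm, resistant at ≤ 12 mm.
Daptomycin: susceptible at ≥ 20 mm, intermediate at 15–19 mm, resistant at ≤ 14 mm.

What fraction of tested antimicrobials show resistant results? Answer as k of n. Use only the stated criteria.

Daptomycin: 11 mm is ≤ 14 mm — resistant
Nafcillin 11 mm: ≤ 12 mm → resistant
Cefuroxime 31 mm: ≥ 29 mm → susceptible
Chloramphenicol: 20 mm is in 19–23 mm — I
Nitrofurantoin 26 mm: ≥ 19 mm ⇒ susceptible
Clindamycin: 13 mm is ≤ 15 mm ⇒ resistant
Minocycline (31 mm) ≥ 27 mm ⇒ S
Piperacillin-tazobactam: 10 mm is ≤ 12 mm — R
Tetracycline: 25 mm is ≤ 26 mm — R
Resistant: 5/9

5 of 9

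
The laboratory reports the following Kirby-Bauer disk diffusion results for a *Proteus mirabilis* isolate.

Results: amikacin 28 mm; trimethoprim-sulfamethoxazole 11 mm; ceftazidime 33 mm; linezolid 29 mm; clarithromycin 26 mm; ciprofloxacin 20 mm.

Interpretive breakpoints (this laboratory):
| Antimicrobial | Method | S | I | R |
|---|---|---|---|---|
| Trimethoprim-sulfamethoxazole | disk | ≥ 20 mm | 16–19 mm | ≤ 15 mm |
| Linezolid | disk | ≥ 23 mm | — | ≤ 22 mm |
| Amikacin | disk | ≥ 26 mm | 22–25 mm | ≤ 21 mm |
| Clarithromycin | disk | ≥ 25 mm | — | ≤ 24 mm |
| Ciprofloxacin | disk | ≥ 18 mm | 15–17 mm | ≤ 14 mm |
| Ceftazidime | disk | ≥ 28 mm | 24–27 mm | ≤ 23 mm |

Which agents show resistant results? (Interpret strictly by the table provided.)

trimethoprim-sulfamethoxazole

Amikacin: 28 mm is ≥ 26 mm → Susceptible
Trimethoprim-sulfamethoxazole (11 mm) ≤ 15 mm — Resistant
Ceftazidime: 33 mm is ≥ 28 mm — Susceptible
Linezolid 29 mm: ≥ 23 mm ⇒ susceptible
Clarithromycin: 26 mm is ≥ 25 mm → Susceptible
Ciprofloxacin: 20 mm is ≥ 18 mm → S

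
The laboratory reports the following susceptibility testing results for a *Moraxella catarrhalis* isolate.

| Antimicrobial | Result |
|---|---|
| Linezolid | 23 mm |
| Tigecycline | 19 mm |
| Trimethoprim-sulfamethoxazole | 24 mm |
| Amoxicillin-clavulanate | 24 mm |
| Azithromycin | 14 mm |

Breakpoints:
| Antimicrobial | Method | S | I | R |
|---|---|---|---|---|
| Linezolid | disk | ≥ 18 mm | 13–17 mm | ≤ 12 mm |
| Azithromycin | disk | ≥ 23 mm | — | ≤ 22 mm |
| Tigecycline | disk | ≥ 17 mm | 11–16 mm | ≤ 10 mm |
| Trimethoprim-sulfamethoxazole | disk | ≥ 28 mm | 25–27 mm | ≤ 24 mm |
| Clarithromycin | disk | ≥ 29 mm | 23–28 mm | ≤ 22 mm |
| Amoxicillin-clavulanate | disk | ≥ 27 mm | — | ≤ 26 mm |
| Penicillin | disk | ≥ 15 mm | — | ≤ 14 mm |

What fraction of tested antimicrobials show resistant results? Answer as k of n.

Linezolid (23 mm) ≥ 18 mm ⇒ Susceptible
Tigecycline (19 mm) ≥ 17 mm ⇒ S
Trimethoprim-sulfamethoxazole: 24 mm is ≤ 24 mm — R
Amoxicillin-clavulanate (24 mm) ≤ 26 mm — Resistant
Azithromycin (14 mm) ≤ 22 mm ⇒ resistant
Resistant: 3/5

3 of 5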